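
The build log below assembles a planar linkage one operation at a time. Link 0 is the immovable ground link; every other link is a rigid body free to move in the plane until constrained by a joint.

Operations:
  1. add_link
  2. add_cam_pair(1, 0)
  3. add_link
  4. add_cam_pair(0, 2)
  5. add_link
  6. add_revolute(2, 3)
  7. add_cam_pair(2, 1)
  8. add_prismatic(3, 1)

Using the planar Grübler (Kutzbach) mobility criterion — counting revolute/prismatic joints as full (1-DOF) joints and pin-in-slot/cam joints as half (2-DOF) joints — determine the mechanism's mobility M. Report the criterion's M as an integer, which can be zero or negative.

(L,J1,J2)=(1,0,0); link0 fixed
link1: (2,0,0)
C 1-0 [J2]: (2,0,1)
link2: (3,0,1)
C 0-2 [J2]: (3,0,2)
link3: (4,0,2)
R 2-3 [J1]: (4,1,2)
C 2-1 [J2]: (4,1,3)
P 3-1 [J1]: (4,2,3)
Grübler: 3·3 − 2·2 − 3 = 2

M = 2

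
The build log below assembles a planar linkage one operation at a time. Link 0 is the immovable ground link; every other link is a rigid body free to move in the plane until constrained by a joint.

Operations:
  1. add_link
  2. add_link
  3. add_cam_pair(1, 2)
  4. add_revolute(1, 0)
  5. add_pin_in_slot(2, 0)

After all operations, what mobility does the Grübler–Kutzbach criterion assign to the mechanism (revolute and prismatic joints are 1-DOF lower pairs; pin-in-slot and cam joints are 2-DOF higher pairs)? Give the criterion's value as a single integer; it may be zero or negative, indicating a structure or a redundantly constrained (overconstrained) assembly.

M = 2

ground; <1,0,0>
#1 <2,0,0>
#2 <3,0,0>
C:1↔2 J2 <3,0,1>
R:1↔0 J1 <3,1,1>
PS:2↔0 J2 <3,1,2>
3×2 − 2×1 − 1×2 = 2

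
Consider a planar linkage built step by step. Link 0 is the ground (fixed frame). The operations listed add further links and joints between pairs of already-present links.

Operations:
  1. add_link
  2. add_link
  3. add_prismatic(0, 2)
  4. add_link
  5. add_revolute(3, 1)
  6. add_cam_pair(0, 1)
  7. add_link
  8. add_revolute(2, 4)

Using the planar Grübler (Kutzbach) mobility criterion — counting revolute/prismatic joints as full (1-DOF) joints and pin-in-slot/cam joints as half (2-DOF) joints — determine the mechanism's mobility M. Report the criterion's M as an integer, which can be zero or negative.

(L,J1,J2)=(1,0,0); link0 fixed
link1: (2,0,0)
link2: (3,0,0)
P 0-2 [J1]: (3,1,0)
link3: (4,1,0)
R 3-1 [J1]: (4,2,0)
C 0-1 [J2]: (4,2,1)
link4: (5,2,1)
R 2-4 [J1]: (5,3,1)
Grübler: 3·4 − 2·3 − 1 = 5

M = 5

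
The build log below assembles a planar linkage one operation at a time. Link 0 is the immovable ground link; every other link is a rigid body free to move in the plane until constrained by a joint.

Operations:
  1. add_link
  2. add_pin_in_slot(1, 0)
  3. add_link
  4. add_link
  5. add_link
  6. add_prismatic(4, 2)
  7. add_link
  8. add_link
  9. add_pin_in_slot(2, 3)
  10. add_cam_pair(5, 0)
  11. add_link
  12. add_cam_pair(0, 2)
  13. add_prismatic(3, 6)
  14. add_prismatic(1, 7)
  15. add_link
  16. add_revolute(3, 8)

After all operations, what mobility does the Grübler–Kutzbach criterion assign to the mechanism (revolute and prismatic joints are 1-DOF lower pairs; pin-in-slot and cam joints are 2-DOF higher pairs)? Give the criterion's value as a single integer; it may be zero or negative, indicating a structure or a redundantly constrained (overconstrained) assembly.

M = 12

L=1 J1=0 J2=0
add link → L=2 J1=0 J2=0
PS@1,0 dof=2 J2 → L=2 J1=0 J2=1
add link → L=3 J1=0 J2=1
add link → L=4 J1=0 J2=1
add link → L=5 J1=0 J2=1
P@4,2 dof=1 J1 → L=5 J1=1 J2=1
add link → L=6 J1=1 J2=1
add link → L=7 J1=1 J2=1
PS@2,3 dof=2 J2 → L=7 J1=1 J2=2
C@5,0 dof=2 J2 → L=7 J1=1 J2=3
add link → L=8 J1=1 J2=3
C@0,2 dof=2 J2 → L=8 J1=1 J2=4
P@3,6 dof=1 J1 → L=8 J1=2 J2=4
P@1,7 dof=1 J1 → L=8 J1=3 J2=4
add link → L=9 J1=3 J2=4
R@3,8 dof=1 J1 → L=9 J1=4 J2=4
M=3(L−1)−2J1−J2=3·8−2·4−4=12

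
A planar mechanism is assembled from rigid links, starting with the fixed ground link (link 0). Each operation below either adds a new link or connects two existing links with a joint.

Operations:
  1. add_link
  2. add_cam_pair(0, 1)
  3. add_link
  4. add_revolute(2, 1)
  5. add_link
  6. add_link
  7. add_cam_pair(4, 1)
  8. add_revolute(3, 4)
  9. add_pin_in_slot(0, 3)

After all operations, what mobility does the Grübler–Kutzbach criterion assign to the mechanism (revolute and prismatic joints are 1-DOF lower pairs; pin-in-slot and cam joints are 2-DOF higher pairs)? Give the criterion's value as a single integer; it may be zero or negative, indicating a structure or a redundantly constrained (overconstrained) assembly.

M = 5

[1;0;0] (link 0 is ground)
L+ [2;0;0]
C(0,1)∈J2 [2;0;1]
L+ [3;0;1]
R(2,1)∈J1 [3;1;1]
L+ [4;1;1]
L+ [5;1;1]
C(4,1)∈J2 [5;1;2]
R(3,4)∈J1 [5;2;2]
PS(0,3)∈J2 [5;2;3]
mobility = 12 − 4 − 3 = 5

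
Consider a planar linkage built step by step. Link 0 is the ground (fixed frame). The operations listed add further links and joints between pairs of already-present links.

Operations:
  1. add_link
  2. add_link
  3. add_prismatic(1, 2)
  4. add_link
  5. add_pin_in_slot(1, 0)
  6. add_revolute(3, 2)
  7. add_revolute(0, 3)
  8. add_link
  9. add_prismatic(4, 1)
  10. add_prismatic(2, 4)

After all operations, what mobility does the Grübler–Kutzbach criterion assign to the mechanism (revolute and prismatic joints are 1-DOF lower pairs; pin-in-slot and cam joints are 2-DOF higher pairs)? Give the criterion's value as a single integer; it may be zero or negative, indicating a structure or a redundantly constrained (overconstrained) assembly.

M = 1

(L,J1,J2)=(1,0,0); link0 fixed
link1: (2,0,0)
link2: (3,0,0)
P 1-2 [J1]: (3,1,0)
link3: (4,1,0)
PS 1-0 [J2]: (4,1,1)
R 3-2 [J1]: (4,2,1)
R 0-3 [J1]: (4,3,1)
link4: (5,3,1)
P 4-1 [J1]: (5,4,1)
P 2-4 [J1]: (5,5,1)
Grübler: 3·4 − 2·5 − 1 = 1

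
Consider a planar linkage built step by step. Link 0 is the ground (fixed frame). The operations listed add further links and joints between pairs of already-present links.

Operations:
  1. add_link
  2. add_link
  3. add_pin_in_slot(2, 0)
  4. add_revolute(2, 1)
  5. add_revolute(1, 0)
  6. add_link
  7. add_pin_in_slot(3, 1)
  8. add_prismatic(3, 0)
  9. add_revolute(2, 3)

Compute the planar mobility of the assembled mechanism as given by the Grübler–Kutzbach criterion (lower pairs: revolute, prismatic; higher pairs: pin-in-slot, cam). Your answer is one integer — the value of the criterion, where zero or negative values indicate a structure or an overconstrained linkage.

[1;0;0] (link 0 is ground)
L+ [2;0;0]
L+ [3;0;0]
PS(2,0)∈J2 [3;0;1]
R(2,1)∈J1 [3;1;1]
R(1,0)∈J1 [3;2;1]
L+ [4;2;1]
PS(3,1)∈J2 [4;2;2]
P(3,0)∈J1 [4;3;2]
R(2,3)∈J1 [4;4;2]
mobility = 9 − 8 − 2 = -1

M = -1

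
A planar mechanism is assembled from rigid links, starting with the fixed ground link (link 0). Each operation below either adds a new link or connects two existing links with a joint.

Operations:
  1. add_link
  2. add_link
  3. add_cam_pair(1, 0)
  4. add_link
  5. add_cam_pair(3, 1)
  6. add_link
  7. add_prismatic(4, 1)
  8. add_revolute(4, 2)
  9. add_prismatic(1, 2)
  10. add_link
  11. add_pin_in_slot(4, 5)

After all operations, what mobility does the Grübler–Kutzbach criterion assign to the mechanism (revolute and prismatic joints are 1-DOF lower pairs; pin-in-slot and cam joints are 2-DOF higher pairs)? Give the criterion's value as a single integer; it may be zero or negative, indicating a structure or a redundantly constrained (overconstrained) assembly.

link 0 = ground. State L|J1|J2 = 1|0|0
+link1  2|0|0
+link2  3|0|0
C(1,0) f=2→J2  3|0|1
+link3  4|0|1
C(3,1) f=2→J2  4|0|2
+link4  5|0|2
P(4,1) f=1→J1  5|1|2
R(4,2) f=1→J1  5|2|2
P(1,2) f=1→J1  5|3|2
+link5  6|3|2
PS(4,5) f=2→J2  6|3|3
M = 3(6−1)−2·3−3 = 15−6−3 = 6

M = 6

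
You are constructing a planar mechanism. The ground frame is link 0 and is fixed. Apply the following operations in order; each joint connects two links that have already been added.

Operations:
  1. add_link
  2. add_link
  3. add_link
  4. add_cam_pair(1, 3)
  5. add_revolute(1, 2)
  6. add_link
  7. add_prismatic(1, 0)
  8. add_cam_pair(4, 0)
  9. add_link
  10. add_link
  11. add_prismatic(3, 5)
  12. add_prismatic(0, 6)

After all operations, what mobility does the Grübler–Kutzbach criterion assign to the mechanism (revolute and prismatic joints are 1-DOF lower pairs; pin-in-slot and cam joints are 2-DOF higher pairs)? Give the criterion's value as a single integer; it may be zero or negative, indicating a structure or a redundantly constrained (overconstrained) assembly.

ground; <1,0,0>
#1 <2,0,0>
#2 <3,0,0>
#3 <4,0,0>
C:1↔3 J2 <4,0,1>
R:1↔2 J1 <4,1,1>
#4 <5,1,1>
P:1↔0 J1 <5,2,1>
C:4↔0 J2 <5,2,2>
#5 <6,2,2>
#6 <7,2,2>
P:3↔5 J1 <7,3,2>
P:0↔6 J1 <7,4,2>
3×6 − 2×4 − 1×2 = 8

M = 8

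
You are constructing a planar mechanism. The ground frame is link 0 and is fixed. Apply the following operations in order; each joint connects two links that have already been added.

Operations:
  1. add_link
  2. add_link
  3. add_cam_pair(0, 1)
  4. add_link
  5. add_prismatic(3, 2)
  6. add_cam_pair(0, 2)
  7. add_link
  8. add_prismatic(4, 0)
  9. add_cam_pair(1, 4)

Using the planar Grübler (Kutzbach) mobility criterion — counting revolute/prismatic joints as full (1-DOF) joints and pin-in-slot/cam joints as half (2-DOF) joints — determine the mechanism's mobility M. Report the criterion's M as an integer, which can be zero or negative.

ground; <1,0,0>
#1 <2,0,0>
#2 <3,0,0>
C:0↔1 J2 <3,0,1>
#3 <4,0,1>
P:3↔2 J1 <4,1,1>
C:0↔2 J2 <4,1,2>
#4 <5,1,2>
P:4↔0 J1 <5,2,2>
C:1↔4 J2 <5,2,3>
3×4 − 2×2 − 1×3 = 5

M = 5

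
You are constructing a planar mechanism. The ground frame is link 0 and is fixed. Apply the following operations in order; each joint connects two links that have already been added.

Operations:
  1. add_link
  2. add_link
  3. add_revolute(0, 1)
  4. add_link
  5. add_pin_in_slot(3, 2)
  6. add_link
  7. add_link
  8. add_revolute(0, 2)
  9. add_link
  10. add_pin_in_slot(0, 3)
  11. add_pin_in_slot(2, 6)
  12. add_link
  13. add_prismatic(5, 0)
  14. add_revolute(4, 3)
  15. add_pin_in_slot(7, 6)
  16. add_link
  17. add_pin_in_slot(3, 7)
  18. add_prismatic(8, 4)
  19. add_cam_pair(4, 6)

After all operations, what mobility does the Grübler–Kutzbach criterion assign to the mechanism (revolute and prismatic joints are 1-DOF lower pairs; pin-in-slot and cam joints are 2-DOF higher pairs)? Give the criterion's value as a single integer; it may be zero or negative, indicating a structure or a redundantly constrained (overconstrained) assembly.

(L,J1,J2)=(1,0,0); link0 fixed
link1: (2,0,0)
link2: (3,0,0)
R 0-1 [J1]: (3,1,0)
link3: (4,1,0)
PS 3-2 [J2]: (4,1,1)
link4: (5,1,1)
link5: (6,1,1)
R 0-2 [J1]: (6,2,1)
link6: (7,2,1)
PS 0-3 [J2]: (7,2,2)
PS 2-6 [J2]: (7,2,3)
link7: (8,2,3)
P 5-0 [J1]: (8,3,3)
R 4-3 [J1]: (8,4,3)
PS 7-6 [J2]: (8,4,4)
link8: (9,4,4)
PS 3-7 [J2]: (9,4,5)
P 8-4 [J1]: (9,5,5)
C 4-6 [J2]: (9,5,6)
Grübler: 3·8 − 2·5 − 6 = 8

M = 8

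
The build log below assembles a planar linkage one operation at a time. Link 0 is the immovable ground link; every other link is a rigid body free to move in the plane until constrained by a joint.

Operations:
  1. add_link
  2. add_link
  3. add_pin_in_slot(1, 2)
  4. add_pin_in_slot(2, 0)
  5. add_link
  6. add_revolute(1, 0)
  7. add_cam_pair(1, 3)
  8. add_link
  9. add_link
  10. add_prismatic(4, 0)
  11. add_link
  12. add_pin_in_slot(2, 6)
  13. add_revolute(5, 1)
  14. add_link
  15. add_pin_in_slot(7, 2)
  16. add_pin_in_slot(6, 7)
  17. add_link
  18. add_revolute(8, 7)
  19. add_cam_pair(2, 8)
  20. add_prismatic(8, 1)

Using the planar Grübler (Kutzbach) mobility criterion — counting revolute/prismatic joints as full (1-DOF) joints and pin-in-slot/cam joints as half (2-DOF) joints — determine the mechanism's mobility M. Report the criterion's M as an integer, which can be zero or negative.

[1;0;0] (link 0 is ground)
L+ [2;0;0]
L+ [3;0;0]
PS(1,2)∈J2 [3;0;1]
PS(2,0)∈J2 [3;0;2]
L+ [4;0;2]
R(1,0)∈J1 [4;1;2]
C(1,3)∈J2 [4;1;3]
L+ [5;1;3]
L+ [6;1;3]
P(4,0)∈J1 [6;2;3]
L+ [7;2;3]
PS(2,6)∈J2 [7;2;4]
R(5,1)∈J1 [7;3;4]
L+ [8;3;4]
PS(7,2)∈J2 [8;3;5]
PS(6,7)∈J2 [8;3;6]
L+ [9;3;6]
R(8,7)∈J1 [9;4;6]
C(2,8)∈J2 [9;4;7]
P(8,1)∈J1 [9;5;7]
mobility = 24 − 10 − 7 = 7

M = 7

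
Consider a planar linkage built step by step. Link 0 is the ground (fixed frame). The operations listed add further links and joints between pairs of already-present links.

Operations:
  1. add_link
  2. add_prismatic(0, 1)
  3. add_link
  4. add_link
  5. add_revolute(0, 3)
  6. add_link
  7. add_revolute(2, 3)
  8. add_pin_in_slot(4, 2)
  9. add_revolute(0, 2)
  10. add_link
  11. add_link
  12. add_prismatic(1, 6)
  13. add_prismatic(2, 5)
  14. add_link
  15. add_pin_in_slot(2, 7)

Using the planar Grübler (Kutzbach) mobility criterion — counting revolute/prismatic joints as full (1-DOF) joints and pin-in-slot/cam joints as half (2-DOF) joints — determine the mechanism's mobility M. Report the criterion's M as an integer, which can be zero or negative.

M = 7

L=1 J1=0 J2=0
add link → L=2 J1=0 J2=0
P@0,1 dof=1 J1 → L=2 J1=1 J2=0
add link → L=3 J1=1 J2=0
add link → L=4 J1=1 J2=0
R@0,3 dof=1 J1 → L=4 J1=2 J2=0
add link → L=5 J1=2 J2=0
R@2,3 dof=1 J1 → L=5 J1=3 J2=0
PS@4,2 dof=2 J2 → L=5 J1=3 J2=1
R@0,2 dof=1 J1 → L=5 J1=4 J2=1
add link → L=6 J1=4 J2=1
add link → L=7 J1=4 J2=1
P@1,6 dof=1 J1 → L=7 J1=5 J2=1
P@2,5 dof=1 J1 → L=7 J1=6 J2=1
add link → L=8 J1=6 J2=1
PS@2,7 dof=2 J2 → L=8 J1=6 J2=2
M=3(L−1)−2J1−J2=3·7−2·6−2=7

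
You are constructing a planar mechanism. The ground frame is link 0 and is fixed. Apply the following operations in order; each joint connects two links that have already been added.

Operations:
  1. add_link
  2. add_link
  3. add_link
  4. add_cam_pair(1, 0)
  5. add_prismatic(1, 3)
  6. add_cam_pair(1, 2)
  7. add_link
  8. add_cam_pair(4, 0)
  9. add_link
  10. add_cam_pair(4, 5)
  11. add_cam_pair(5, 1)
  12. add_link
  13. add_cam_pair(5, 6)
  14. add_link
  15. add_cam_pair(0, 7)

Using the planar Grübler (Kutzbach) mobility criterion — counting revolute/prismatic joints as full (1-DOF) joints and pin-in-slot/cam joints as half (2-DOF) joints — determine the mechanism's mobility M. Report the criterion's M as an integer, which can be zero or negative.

link 0 = ground. State L|J1|J2 = 1|0|0
+link1  2|0|0
+link2  3|0|0
+link3  4|0|0
C(1,0) f=2→J2  4|0|1
P(1,3) f=1→J1  4|1|1
C(1,2) f=2→J2  4|1|2
+link4  5|1|2
C(4,0) f=2→J2  5|1|3
+link5  6|1|3
C(4,5) f=2→J2  6|1|4
C(5,1) f=2→J2  6|1|5
+link6  7|1|5
C(5,6) f=2→J2  7|1|6
+link7  8|1|6
C(0,7) f=2→J2  8|1|7
M = 3(8−1)−2·1−7 = 21−2−7 = 12

M = 12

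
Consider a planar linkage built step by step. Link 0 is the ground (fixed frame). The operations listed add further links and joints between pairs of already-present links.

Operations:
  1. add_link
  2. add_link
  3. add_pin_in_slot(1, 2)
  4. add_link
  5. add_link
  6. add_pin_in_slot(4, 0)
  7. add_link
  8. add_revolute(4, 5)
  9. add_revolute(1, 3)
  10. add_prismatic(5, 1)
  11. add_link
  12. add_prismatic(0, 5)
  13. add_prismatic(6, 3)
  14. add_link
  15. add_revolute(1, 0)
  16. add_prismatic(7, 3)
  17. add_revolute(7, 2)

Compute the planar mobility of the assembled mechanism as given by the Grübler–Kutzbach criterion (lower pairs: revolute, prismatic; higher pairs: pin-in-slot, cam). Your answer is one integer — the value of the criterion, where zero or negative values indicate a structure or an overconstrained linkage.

link 0 = ground. State L|J1|J2 = 1|0|0
+link1  2|0|0
+link2  3|0|0
PS(1,2) f=2→J2  3|0|1
+link3  4|0|1
+link4  5|0|1
PS(4,0) f=2→J2  5|0|2
+link5  6|0|2
R(4,5) f=1→J1  6|1|2
R(1,3) f=1→J1  6|2|2
P(5,1) f=1→J1  6|3|2
+link6  7|3|2
P(0,5) f=1→J1  7|4|2
P(6,3) f=1→J1  7|5|2
+link7  8|5|2
R(1,0) f=1→J1  8|6|2
P(7,3) f=1→J1  8|7|2
R(7,2) f=1→J1  8|8|2
M = 3(8−1)−2·8−2 = 21−16−2 = 3

M = 3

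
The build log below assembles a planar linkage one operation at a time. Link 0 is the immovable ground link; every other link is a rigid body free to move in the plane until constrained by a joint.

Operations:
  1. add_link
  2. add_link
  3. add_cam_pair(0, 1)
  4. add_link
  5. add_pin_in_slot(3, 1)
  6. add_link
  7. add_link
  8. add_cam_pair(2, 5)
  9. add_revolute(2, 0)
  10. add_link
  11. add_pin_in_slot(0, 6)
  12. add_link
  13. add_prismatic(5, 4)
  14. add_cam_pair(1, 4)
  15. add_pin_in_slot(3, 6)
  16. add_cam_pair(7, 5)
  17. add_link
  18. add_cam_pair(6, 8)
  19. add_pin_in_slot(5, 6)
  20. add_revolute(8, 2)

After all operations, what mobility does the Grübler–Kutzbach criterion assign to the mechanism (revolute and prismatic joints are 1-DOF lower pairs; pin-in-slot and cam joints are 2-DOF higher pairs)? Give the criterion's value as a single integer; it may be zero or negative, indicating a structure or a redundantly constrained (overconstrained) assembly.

M = 9

link 0 = ground. State L|J1|J2 = 1|0|0
+link1  2|0|0
+link2  3|0|0
C(0,1) f=2→J2  3|0|1
+link3  4|0|1
PS(3,1) f=2→J2  4|0|2
+link4  5|0|2
+link5  6|0|2
C(2,5) f=2→J2  6|0|3
R(2,0) f=1→J1  6|1|3
+link6  7|1|3
PS(0,6) f=2→J2  7|1|4
+link7  8|1|4
P(5,4) f=1→J1  8|2|4
C(1,4) f=2→J2  8|2|5
PS(3,6) f=2→J2  8|2|6
C(7,5) f=2→J2  8|2|7
+link8  9|2|7
C(6,8) f=2→J2  9|2|8
PS(5,6) f=2→J2  9|2|9
R(8,2) f=1→J1  9|3|9
M = 3(9−1)−2·3−9 = 24−6−9 = 9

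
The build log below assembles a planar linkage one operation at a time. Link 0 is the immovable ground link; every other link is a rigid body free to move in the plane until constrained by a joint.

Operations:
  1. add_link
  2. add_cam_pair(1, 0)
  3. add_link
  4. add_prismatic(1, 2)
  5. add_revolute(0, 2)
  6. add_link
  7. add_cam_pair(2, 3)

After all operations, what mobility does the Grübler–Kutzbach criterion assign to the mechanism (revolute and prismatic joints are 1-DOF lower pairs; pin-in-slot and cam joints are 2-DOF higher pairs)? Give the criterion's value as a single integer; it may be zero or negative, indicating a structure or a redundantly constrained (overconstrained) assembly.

M = 3

[1;0;0] (link 0 is ground)
L+ [2;0;0]
C(1,0)∈J2 [2;0;1]
L+ [3;0;1]
P(1,2)∈J1 [3;1;1]
R(0,2)∈J1 [3;2;1]
L+ [4;2;1]
C(2,3)∈J2 [4;2;2]
mobility = 9 − 4 − 2 = 3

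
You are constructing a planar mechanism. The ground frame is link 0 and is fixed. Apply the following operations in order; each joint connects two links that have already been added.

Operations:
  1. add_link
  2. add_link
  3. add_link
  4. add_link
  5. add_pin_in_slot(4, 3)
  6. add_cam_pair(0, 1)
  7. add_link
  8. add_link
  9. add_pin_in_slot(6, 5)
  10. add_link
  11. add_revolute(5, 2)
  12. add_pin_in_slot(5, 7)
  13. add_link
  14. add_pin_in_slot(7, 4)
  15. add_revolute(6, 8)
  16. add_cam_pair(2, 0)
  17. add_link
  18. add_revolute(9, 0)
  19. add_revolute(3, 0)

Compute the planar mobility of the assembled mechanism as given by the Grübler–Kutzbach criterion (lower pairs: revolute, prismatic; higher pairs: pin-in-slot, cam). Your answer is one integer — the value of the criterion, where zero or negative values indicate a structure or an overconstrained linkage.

(L,J1,J2)=(1,0,0); link0 fixed
link1: (2,0,0)
link2: (3,0,0)
link3: (4,0,0)
link4: (5,0,0)
PS 4-3 [J2]: (5,0,1)
C 0-1 [J2]: (5,0,2)
link5: (6,0,2)
link6: (7,0,2)
PS 6-5 [J2]: (7,0,3)
link7: (8,0,3)
R 5-2 [J1]: (8,1,3)
PS 5-7 [J2]: (8,1,4)
link8: (9,1,4)
PS 7-4 [J2]: (9,1,5)
R 6-8 [J1]: (9,2,5)
C 2-0 [J2]: (9,2,6)
link9: (10,2,6)
R 9-0 [J1]: (10,3,6)
R 3-0 [J1]: (10,4,6)
Grübler: 3·9 − 2·4 − 6 = 13

M = 13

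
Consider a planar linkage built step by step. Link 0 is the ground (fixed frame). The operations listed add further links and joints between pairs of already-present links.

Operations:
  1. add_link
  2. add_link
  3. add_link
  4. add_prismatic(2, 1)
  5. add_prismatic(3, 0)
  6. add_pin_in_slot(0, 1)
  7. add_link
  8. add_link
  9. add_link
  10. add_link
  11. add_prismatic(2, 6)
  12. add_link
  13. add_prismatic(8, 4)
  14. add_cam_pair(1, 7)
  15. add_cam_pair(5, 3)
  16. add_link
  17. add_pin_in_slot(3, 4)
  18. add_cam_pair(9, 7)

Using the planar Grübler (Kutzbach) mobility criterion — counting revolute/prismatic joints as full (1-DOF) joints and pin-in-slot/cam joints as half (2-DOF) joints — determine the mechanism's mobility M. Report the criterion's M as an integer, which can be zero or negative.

link 0 = ground. State L|J1|J2 = 1|0|0
+link1  2|0|0
+link2  3|0|0
+link3  4|0|0
P(2,1) f=1→J1  4|1|0
P(3,0) f=1→J1  4|2|0
PS(0,1) f=2→J2  4|2|1
+link4  5|2|1
+link5  6|2|1
+link6  7|2|1
+link7  8|2|1
P(2,6) f=1→J1  8|3|1
+link8  9|3|1
P(8,4) f=1→J1  9|4|1
C(1,7) f=2→J2  9|4|2
C(5,3) f=2→J2  9|4|3
+link9  10|4|3
PS(3,4) f=2→J2  10|4|4
C(9,7) f=2→J2  10|4|5
M = 3(10−1)−2·4−5 = 27−8−5 = 14

M = 14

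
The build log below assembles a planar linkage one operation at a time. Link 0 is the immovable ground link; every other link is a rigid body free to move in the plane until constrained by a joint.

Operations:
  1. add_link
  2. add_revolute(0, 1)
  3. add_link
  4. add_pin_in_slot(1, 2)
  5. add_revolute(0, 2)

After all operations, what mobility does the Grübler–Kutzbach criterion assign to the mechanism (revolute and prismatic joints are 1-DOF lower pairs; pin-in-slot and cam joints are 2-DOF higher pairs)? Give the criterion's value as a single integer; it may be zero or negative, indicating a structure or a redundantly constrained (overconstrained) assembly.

M = 1

L=1 J1=0 J2=0
add link → L=2 J1=0 J2=0
R@0,1 dof=1 J1 → L=2 J1=1 J2=0
add link → L=3 J1=1 J2=0
PS@1,2 dof=2 J2 → L=3 J1=1 J2=1
R@0,2 dof=1 J1 → L=3 J1=2 J2=1
M=3(L−1)−2J1−J2=3·2−2·2−1=1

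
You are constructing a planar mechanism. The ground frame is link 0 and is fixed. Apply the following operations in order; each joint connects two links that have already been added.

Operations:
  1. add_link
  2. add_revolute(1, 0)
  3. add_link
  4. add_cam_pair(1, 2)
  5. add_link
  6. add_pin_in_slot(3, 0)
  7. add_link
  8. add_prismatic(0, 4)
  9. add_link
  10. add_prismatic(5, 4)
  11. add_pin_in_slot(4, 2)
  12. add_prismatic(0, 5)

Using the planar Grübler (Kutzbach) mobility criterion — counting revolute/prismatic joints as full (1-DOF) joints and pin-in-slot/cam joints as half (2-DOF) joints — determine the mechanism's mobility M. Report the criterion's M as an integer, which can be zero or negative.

link 0 = ground. State L|J1|J2 = 1|0|0
+link1  2|0|0
R(1,0) f=1→J1  2|1|0
+link2  3|1|0
C(1,2) f=2→J2  3|1|1
+link3  4|1|1
PS(3,0) f=2→J2  4|1|2
+link4  5|1|2
P(0,4) f=1→J1  5|2|2
+link5  6|2|2
P(5,4) f=1→J1  6|3|2
PS(4,2) f=2→J2  6|3|3
P(0,5) f=1→J1  6|4|3
M = 3(6−1)−2·4−3 = 15−8−3 = 4

M = 4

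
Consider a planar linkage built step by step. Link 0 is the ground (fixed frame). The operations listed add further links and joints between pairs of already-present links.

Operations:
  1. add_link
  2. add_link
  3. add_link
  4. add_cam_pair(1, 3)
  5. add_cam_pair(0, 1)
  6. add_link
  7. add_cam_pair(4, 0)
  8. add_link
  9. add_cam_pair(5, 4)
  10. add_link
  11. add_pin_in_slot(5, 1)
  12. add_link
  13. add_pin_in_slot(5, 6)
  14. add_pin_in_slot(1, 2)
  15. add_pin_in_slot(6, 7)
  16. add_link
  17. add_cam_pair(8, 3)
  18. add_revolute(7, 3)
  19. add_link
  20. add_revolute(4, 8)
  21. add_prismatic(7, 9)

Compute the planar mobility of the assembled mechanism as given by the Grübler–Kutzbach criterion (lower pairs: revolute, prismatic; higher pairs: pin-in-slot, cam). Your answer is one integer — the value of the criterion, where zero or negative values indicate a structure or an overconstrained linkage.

[1;0;0] (link 0 is ground)
L+ [2;0;0]
L+ [3;0;0]
L+ [4;0;0]
C(1,3)∈J2 [4;0;1]
C(0,1)∈J2 [4;0;2]
L+ [5;0;2]
C(4,0)∈J2 [5;0;3]
L+ [6;0;3]
C(5,4)∈J2 [6;0;4]
L+ [7;0;4]
PS(5,1)∈J2 [7;0;5]
L+ [8;0;5]
PS(5,6)∈J2 [8;0;6]
PS(1,2)∈J2 [8;0;7]
PS(6,7)∈J2 [8;0;8]
L+ [9;0;8]
C(8,3)∈J2 [9;0;9]
R(7,3)∈J1 [9;1;9]
L+ [10;1;9]
R(4,8)∈J1 [10;2;9]
P(7,9)∈J1 [10;3;9]
mobility = 27 − 6 − 9 = 12

M = 12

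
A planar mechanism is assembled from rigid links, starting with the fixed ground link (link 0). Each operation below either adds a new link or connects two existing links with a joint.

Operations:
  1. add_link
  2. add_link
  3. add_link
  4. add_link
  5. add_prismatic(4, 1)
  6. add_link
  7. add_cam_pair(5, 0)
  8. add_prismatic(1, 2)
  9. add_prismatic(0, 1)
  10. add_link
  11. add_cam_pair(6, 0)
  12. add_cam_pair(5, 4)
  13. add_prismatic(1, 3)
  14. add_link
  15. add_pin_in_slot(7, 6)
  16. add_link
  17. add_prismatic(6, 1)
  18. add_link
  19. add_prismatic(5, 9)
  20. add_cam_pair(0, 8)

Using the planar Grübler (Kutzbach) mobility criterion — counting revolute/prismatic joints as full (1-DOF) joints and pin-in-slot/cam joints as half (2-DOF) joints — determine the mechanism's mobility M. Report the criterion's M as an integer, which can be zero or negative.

M = 10

(L,J1,J2)=(1,0,0); link0 fixed
link1: (2,0,0)
link2: (3,0,0)
link3: (4,0,0)
link4: (5,0,0)
P 4-1 [J1]: (5,1,0)
link5: (6,1,0)
C 5-0 [J2]: (6,1,1)
P 1-2 [J1]: (6,2,1)
P 0-1 [J1]: (6,3,1)
link6: (7,3,1)
C 6-0 [J2]: (7,3,2)
C 5-4 [J2]: (7,3,3)
P 1-3 [J1]: (7,4,3)
link7: (8,4,3)
PS 7-6 [J2]: (8,4,4)
link8: (9,4,4)
P 6-1 [J1]: (9,5,4)
link9: (10,5,4)
P 5-9 [J1]: (10,6,4)
C 0-8 [J2]: (10,6,5)
Grübler: 3·9 − 2·6 − 5 = 10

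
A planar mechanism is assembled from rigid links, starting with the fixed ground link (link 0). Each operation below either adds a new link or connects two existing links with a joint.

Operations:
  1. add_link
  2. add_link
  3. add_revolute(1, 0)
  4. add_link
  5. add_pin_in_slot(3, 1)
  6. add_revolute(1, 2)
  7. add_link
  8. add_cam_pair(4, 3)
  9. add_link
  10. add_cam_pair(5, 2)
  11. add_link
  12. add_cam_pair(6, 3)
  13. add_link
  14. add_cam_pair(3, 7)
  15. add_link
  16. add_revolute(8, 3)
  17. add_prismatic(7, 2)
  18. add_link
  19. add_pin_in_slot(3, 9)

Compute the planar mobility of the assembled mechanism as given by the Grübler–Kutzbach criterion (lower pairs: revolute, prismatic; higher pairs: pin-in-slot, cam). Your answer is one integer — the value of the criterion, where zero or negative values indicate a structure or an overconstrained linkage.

M = 13

[1;0;0] (link 0 is ground)
L+ [2;0;0]
L+ [3;0;0]
R(1,0)∈J1 [3;1;0]
L+ [4;1;0]
PS(3,1)∈J2 [4;1;1]
R(1,2)∈J1 [4;2;1]
L+ [5;2;1]
C(4,3)∈J2 [5;2;2]
L+ [6;2;2]
C(5,2)∈J2 [6;2;3]
L+ [7;2;3]
C(6,3)∈J2 [7;2;4]
L+ [8;2;4]
C(3,7)∈J2 [8;2;5]
L+ [9;2;5]
R(8,3)∈J1 [9;3;5]
P(7,2)∈J1 [9;4;5]
L+ [10;4;5]
PS(3,9)∈J2 [10;4;6]
mobility = 27 − 8 − 6 = 13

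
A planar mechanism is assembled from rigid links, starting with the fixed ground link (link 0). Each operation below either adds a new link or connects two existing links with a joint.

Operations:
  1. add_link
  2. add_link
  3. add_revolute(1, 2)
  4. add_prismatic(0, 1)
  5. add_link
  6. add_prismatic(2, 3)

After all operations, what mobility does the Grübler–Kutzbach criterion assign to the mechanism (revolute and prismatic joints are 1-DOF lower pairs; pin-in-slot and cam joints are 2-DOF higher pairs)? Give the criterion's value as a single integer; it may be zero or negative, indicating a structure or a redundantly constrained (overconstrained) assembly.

M = 3

(L,J1,J2)=(1,0,0); link0 fixed
link1: (2,0,0)
link2: (3,0,0)
R 1-2 [J1]: (3,1,0)
P 0-1 [J1]: (3,2,0)
link3: (4,2,0)
P 2-3 [J1]: (4,3,0)
Grübler: 3·3 − 2·3 − 0 = 3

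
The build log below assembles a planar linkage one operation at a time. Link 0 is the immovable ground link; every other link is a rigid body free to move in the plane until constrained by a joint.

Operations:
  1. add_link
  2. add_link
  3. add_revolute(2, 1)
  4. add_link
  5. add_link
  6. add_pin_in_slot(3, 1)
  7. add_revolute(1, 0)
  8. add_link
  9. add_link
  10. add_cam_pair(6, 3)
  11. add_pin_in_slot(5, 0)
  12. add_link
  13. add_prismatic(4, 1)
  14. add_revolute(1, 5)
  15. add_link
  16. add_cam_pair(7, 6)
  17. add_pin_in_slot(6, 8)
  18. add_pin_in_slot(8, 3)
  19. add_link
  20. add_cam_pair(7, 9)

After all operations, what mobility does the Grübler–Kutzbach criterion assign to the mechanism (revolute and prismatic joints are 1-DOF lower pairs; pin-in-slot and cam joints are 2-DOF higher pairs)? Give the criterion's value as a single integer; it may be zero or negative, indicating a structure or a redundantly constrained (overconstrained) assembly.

L=1 J1=0 J2=0
add link → L=2 J1=0 J2=0
add link → L=3 J1=0 J2=0
R@2,1 dof=1 J1 → L=3 J1=1 J2=0
add link → L=4 J1=1 J2=0
add link → L=5 J1=1 J2=0
PS@3,1 dof=2 J2 → L=5 J1=1 J2=1
R@1,0 dof=1 J1 → L=5 J1=2 J2=1
add link → L=6 J1=2 J2=1
add link → L=7 J1=2 J2=1
C@6,3 dof=2 J2 → L=7 J1=2 J2=2
PS@5,0 dof=2 J2 → L=7 J1=2 J2=3
add link → L=8 J1=2 J2=3
P@4,1 dof=1 J1 → L=8 J1=3 J2=3
R@1,5 dof=1 J1 → L=8 J1=4 J2=3
add link → L=9 J1=4 J2=3
C@7,6 dof=2 J2 → L=9 J1=4 J2=4
PS@6,8 dof=2 J2 → L=9 J1=4 J2=5
PS@8,3 dof=2 J2 → L=9 J1=4 J2=6
add link → L=10 J1=4 J2=6
C@7,9 dof=2 J2 → L=10 J1=4 J2=7
M=3(L−1)−2J1−J2=3·9−2·4−7=12

M = 12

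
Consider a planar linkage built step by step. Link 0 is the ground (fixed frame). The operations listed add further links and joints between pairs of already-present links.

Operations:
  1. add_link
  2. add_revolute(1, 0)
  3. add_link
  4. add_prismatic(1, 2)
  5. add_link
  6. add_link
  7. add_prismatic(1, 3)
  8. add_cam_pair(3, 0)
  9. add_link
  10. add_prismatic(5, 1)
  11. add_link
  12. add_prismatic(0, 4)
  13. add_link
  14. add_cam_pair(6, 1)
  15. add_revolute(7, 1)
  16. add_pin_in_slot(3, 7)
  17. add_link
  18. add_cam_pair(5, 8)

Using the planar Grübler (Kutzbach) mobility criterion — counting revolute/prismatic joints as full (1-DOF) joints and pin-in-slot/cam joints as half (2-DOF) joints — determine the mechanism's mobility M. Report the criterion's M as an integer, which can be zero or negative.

ground; <1,0,0>
#1 <2,0,0>
R:1↔0 J1 <2,1,0>
#2 <3,1,0>
P:1↔2 J1 <3,2,0>
#3 <4,2,0>
#4 <5,2,0>
P:1↔3 J1 <5,3,0>
C:3↔0 J2 <5,3,1>
#5 <6,3,1>
P:5↔1 J1 <6,4,1>
#6 <7,4,1>
P:0↔4 J1 <7,5,1>
#7 <8,5,1>
C:6↔1 J2 <8,5,2>
R:7↔1 J1 <8,6,2>
PS:3↔7 J2 <8,6,3>
#8 <9,6,3>
C:5↔8 J2 <9,6,4>
3×8 − 2×6 − 1×4 = 8

M = 8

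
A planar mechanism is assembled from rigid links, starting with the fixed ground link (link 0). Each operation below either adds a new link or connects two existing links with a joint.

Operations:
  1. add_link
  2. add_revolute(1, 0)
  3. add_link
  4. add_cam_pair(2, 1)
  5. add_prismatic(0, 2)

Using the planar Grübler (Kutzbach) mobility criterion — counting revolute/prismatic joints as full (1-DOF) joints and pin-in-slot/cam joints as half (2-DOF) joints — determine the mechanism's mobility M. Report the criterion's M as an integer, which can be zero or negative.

[1;0;0] (link 0 is ground)
L+ [2;0;0]
R(1,0)∈J1 [2;1;0]
L+ [3;1;0]
C(2,1)∈J2 [3;1;1]
P(0,2)∈J1 [3;2;1]
mobility = 6 − 4 − 1 = 1

M = 1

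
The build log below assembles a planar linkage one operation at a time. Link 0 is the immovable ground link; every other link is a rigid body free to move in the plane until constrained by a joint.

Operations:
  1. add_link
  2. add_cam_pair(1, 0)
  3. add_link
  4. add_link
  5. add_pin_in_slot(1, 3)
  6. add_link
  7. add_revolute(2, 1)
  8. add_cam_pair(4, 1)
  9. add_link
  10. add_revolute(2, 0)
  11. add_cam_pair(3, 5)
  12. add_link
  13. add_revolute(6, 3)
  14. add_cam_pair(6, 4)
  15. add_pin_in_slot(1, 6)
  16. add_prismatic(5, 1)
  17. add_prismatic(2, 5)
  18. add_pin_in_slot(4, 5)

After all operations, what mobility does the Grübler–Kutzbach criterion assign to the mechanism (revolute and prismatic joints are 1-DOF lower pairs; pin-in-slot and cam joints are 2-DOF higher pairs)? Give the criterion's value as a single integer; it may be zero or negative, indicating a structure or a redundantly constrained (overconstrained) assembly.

(L,J1,J2)=(1,0,0); link0 fixed
link1: (2,0,0)
C 1-0 [J2]: (2,0,1)
link2: (3,0,1)
link3: (4,0,1)
PS 1-3 [J2]: (4,0,2)
link4: (5,0,2)
R 2-1 [J1]: (5,1,2)
C 4-1 [J2]: (5,1,3)
link5: (6,1,3)
R 2-0 [J1]: (6,2,3)
C 3-5 [J2]: (6,2,4)
link6: (7,2,4)
R 6-3 [J1]: (7,3,4)
C 6-4 [J2]: (7,3,5)
PS 1-6 [J2]: (7,3,6)
P 5-1 [J1]: (7,4,6)
P 2-5 [J1]: (7,5,6)
PS 4-5 [J2]: (7,5,7)
Grübler: 3·6 − 2·5 − 7 = 1

M = 1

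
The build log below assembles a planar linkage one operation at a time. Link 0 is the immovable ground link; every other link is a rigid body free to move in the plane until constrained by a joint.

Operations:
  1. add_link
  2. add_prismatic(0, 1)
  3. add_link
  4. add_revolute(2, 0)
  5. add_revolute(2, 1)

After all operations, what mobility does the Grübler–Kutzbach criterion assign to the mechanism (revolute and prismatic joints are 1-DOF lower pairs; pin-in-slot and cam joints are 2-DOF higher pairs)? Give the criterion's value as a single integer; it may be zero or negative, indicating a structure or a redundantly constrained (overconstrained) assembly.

[1;0;0] (link 0 is ground)
L+ [2;0;0]
P(0,1)∈J1 [2;1;0]
L+ [3;1;0]
R(2,0)∈J1 [3;2;0]
R(2,1)∈J1 [3;3;0]
mobility = 6 − 6 − 0 = 0

M = 0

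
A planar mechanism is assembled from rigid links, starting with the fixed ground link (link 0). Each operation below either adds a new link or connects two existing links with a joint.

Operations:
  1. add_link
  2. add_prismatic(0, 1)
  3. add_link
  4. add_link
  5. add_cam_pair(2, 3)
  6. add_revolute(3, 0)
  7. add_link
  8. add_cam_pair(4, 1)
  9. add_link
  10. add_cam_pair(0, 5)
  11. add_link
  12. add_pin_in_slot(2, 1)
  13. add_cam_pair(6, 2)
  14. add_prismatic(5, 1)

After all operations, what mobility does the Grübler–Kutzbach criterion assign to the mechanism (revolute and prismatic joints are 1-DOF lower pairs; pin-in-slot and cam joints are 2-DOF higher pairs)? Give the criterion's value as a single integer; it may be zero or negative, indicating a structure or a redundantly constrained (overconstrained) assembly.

ground; <1,0,0>
#1 <2,0,0>
P:0↔1 J1 <2,1,0>
#2 <3,1,0>
#3 <4,1,0>
C:2↔3 J2 <4,1,1>
R:3↔0 J1 <4,2,1>
#4 <5,2,1>
C:4↔1 J2 <5,2,2>
#5 <6,2,2>
C:0↔5 J2 <6,2,3>
#6 <7,2,3>
PS:2↔1 J2 <7,2,4>
C:6↔2 J2 <7,2,5>
P:5↔1 J1 <7,3,5>
3×6 − 2×3 − 1×5 = 7

M = 7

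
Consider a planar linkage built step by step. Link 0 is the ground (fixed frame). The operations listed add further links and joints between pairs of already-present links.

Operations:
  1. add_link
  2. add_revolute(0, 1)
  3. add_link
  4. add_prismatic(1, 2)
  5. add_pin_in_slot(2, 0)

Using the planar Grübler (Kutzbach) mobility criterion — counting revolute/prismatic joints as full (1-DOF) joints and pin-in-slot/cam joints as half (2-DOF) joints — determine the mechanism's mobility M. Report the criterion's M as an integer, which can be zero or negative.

(L,J1,J2)=(1,0,0); link0 fixed
link1: (2,0,0)
R 0-1 [J1]: (2,1,0)
link2: (3,1,0)
P 1-2 [J1]: (3,2,0)
PS 2-0 [J2]: (3,2,1)
Grübler: 3·2 − 2·2 − 1 = 1

M = 1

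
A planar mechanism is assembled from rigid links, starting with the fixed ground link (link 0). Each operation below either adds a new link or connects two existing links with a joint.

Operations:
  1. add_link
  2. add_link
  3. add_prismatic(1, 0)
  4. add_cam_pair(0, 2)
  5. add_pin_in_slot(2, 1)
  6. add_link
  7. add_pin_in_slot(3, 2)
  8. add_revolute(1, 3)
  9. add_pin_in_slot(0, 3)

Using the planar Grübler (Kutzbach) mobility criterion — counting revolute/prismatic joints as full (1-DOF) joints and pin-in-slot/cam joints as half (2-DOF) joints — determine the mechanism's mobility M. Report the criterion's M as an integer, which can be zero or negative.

L=1 J1=0 J2=0
add link → L=2 J1=0 J2=0
add link → L=3 J1=0 J2=0
P@1,0 dof=1 J1 → L=3 J1=1 J2=0
C@0,2 dof=2 J2 → L=3 J1=1 J2=1
PS@2,1 dof=2 J2 → L=3 J1=1 J2=2
add link → L=4 J1=1 J2=2
PS@3,2 dof=2 J2 → L=4 J1=1 J2=3
R@1,3 dof=1 J1 → L=4 J1=2 J2=3
PS@0,3 dof=2 J2 → L=4 J1=2 J2=4
M=3(L−1)−2J1−J2=3·3−2·2−4=1

M = 1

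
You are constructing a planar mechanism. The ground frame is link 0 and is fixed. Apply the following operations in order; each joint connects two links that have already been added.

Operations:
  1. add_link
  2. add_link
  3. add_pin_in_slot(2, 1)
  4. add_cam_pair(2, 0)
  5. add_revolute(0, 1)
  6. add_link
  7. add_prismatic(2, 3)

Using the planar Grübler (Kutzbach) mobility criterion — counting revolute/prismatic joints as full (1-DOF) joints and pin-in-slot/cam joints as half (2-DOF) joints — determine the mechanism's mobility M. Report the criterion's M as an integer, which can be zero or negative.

M = 3

L=1 J1=0 J2=0
add link → L=2 J1=0 J2=0
add link → L=3 J1=0 J2=0
PS@2,1 dof=2 J2 → L=3 J1=0 J2=1
C@2,0 dof=2 J2 → L=3 J1=0 J2=2
R@0,1 dof=1 J1 → L=3 J1=1 J2=2
add link → L=4 J1=1 J2=2
P@2,3 dof=1 J1 → L=4 J1=2 J2=2
M=3(L−1)−2J1−J2=3·3−2·2−2=3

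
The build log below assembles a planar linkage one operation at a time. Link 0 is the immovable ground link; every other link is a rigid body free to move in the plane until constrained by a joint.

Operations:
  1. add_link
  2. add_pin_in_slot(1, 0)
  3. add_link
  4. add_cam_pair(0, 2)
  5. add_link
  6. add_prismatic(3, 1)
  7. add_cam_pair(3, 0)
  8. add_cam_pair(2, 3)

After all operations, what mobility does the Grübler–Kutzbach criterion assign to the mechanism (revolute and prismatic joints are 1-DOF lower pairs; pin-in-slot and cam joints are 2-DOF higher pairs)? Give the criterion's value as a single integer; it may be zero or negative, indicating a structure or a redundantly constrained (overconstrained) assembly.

M = 3

[1;0;0] (link 0 is ground)
L+ [2;0;0]
PS(1,0)∈J2 [2;0;1]
L+ [3;0;1]
C(0,2)∈J2 [3;0;2]
L+ [4;0;2]
P(3,1)∈J1 [4;1;2]
C(3,0)∈J2 [4;1;3]
C(2,3)∈J2 [4;1;4]
mobility = 9 − 2 − 4 = 3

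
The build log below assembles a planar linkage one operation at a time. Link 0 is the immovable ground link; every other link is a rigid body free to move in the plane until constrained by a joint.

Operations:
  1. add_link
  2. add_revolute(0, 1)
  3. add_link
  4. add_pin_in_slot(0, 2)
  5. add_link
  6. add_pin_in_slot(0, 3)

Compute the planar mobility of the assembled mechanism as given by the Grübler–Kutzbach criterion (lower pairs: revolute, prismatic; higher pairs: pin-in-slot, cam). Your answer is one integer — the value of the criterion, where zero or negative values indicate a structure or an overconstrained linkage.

M = 5

[1;0;0] (link 0 is ground)
L+ [2;0;0]
R(0,1)∈J1 [2;1;0]
L+ [3;1;0]
PS(0,2)∈J2 [3;1;1]
L+ [4;1;1]
PS(0,3)∈J2 [4;1;2]
mobility = 9 − 2 − 2 = 5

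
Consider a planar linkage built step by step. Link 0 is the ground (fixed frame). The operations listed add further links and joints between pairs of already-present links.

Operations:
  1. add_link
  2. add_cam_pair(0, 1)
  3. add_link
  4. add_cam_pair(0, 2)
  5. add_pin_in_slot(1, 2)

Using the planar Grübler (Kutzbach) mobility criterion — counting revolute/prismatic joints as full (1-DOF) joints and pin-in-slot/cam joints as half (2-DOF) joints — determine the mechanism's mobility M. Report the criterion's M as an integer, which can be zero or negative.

(L,J1,J2)=(1,0,0); link0 fixed
link1: (2,0,0)
C 0-1 [J2]: (2,0,1)
link2: (3,0,1)
C 0-2 [J2]: (3,0,2)
PS 1-2 [J2]: (3,0,3)
Grübler: 3·2 − 2·0 − 3 = 3

M = 3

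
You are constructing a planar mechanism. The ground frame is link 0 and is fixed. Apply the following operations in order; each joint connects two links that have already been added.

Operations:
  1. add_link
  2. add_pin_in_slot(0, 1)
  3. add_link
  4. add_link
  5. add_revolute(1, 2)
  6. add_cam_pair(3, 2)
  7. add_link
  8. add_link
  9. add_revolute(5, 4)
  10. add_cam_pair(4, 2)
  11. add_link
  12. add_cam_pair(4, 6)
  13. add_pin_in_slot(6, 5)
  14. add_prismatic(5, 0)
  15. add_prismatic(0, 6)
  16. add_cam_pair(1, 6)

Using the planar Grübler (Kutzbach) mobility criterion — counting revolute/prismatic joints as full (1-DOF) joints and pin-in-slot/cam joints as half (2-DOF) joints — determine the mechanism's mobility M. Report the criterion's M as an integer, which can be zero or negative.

M = 4

[1;0;0] (link 0 is ground)
L+ [2;0;0]
PS(0,1)∈J2 [2;0;1]
L+ [3;0;1]
L+ [4;0;1]
R(1,2)∈J1 [4;1;1]
C(3,2)∈J2 [4;1;2]
L+ [5;1;2]
L+ [6;1;2]
R(5,4)∈J1 [6;2;2]
C(4,2)∈J2 [6;2;3]
L+ [7;2;3]
C(4,6)∈J2 [7;2;4]
PS(6,5)∈J2 [7;2;5]
P(5,0)∈J1 [7;3;5]
P(0,6)∈J1 [7;4;5]
C(1,6)∈J2 [7;4;6]
mobility = 18 − 8 − 6 = 4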